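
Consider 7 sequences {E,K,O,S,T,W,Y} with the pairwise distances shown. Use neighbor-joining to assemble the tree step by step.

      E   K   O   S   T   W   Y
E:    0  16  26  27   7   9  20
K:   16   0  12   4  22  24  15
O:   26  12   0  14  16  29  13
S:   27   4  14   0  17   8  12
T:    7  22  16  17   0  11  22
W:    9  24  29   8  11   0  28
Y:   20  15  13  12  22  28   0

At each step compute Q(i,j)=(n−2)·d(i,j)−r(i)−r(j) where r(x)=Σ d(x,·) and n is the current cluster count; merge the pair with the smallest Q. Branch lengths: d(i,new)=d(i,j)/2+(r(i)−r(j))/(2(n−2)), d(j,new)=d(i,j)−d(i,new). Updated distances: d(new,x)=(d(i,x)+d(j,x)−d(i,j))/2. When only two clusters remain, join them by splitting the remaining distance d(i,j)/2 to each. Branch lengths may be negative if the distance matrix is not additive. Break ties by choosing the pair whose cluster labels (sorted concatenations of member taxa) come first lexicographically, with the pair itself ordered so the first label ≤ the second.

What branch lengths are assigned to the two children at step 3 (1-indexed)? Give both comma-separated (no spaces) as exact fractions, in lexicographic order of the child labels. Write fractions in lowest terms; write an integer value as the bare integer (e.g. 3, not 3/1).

step 1: merge (E,W) at d=9, Q=-169; branch lengths E→41/10, W→49/10; new cluster EW
  updated: d(EW,K)=31/2, d(EW,O)=23, d(EW,S)=13, d(EW,T)=9/2, d(EW,Y)=39/2
step 2: merge (EW,T) at d=9/2, Q=-139; branch lengths EW→3/2, T→3; new cluster ETW
  updated: d(ETW,K)=33/2, d(ETW,O)=69/4, d(ETW,S)=51/4, d(ETW,Y)=37/2
step 3: merge (K,S) at d=4, Q=-313/4; branch lengths K→67/24, S→29/24; new cluster KS
  updated: d(ETW,KS)=101/8, d(KS,O)=11, d(KS,Y)=23/2
step 4: merge (ETW,KS) at d=101/8, Q=-233/4; branch lengths ETW→77/8, KS→3; new cluster EKSTW
  updated: d(EKSTW,O)=125/16, d(EKSTW,Y)=139/16
step 5: merge (EKSTW,O) at d=125/16, Q=-59/2; branch lengths EKSTW→7/4, O→97/16; new cluster EKOSTW
  updated: d(EKOSTW,Y)=111/16
step 6: merge (EKOSTW,Y) at d=111/16; branch lengths EKOSTW→111/32, Y→111/32; new cluster EKOSTWY
final tree: (((((E:41/10,W:49/10):3/2,T:3):77/8,(K:67/24,S:29/24):3):7/4,O:97/16):111/32,Y:111/32)
total length: 359/8

67/24,29/24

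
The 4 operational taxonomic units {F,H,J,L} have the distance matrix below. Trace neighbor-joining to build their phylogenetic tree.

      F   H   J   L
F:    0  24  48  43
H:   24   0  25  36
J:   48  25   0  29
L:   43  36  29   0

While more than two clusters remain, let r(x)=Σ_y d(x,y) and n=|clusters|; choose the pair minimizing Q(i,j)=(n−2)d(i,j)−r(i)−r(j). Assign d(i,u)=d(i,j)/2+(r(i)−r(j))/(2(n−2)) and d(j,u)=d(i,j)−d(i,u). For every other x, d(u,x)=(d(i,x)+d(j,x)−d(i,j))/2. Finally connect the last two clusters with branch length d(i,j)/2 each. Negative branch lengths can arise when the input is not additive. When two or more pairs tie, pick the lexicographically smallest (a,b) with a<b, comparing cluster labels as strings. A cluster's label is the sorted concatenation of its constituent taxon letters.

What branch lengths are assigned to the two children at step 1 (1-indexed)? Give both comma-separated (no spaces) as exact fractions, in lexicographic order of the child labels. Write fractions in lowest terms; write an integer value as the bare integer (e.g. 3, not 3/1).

39/2,9/2

1. join F+H (d=24, Q=-152) ⇒ FH; edges |F|=39/2, |H|=9/2
  updated: d(FH,J)=49/2, d(FH,L)=55/2
2. join FH+J (d=49/2, Q=-81) ⇒ FHJ; edges |FH|=23/2, |J|=13
  updated: d(FHJ,L)=16
3. join FHJ+L (d=16) ⇒ FHJL; edges |FHJ|=8, |L|=8
final tree: (((F:39/2,H:9/2):23/2,J:13):8,L:8)
total length: 129/2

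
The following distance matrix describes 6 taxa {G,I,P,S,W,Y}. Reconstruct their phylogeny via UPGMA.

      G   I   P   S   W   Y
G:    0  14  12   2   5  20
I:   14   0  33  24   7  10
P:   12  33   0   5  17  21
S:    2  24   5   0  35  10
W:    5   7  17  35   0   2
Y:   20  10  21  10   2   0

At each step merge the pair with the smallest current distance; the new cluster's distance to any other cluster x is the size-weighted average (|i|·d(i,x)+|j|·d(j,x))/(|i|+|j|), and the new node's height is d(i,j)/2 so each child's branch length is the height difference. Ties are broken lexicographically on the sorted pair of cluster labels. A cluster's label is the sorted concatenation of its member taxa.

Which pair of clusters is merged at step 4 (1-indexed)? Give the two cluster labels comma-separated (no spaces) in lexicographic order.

I,WY

step 1: merge (G,S) at d=2; branch lengths G→1, S→1; new cluster GS
  updated: d(GS,I)=19, d(GS,P)=17/2, d(GS,W)=20, d(GS,Y)=15
step 2: merge (W,Y) at d=2; branch lengths W→1, Y→1; new cluster WY
  updated: d(GS,WY)=35/2, d(I,WY)=17/2, d(P,WY)=19
step 3: merge (GS,P) at d=17/2; branch lengths GS→13/4, P→17/4; new cluster GPS
  updated: d(GPS,I)=71/3, d(GPS,WY)=18
step 4: merge (I,WY) at d=17/2; branch lengths I→17/4, WY→13/4; new cluster IWY
  updated: d(GPS,IWY)=179/9
step 5: merge (GPS,IWY) at d=179/9; branch lengths GPS→205/36, IWY→205/36; new cluster GIPSWY
final tree: (((G:1,S:1):13/4,P:17/4):205/36,(I:17/4,(W:1,Y:1):13/4):205/36)
total length: 547/18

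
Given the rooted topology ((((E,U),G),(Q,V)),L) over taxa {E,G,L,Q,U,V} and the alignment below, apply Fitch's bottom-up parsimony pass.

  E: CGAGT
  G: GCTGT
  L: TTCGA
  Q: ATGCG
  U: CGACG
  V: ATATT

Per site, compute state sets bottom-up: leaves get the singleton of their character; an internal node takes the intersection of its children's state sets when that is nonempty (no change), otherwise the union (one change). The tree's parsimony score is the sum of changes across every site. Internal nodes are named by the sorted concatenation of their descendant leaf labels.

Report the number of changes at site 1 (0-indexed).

2

site 0, node EU: E={C} ∩ U={C} → {C} (+0)
site 0, node EGU: EU={C} ∪ G={G} → {C,G} (+1)
site 0, node QV: Q={A} ∩ V={A} → {A} (+0)
site 0, node EGQUV: EGU={C,G} ∪ QV={A} → {A,C,G} (+1)
site 0, node EGLQUV: EGQUV={A,C,G} ∪ L={T} → {A,C,G,T} (+1)
site 1, node EU: E={G} ∩ U={G} → {G} (+0)
site 1, node EGU: EU={G} ∪ G={C} → {C,G} (+1)
site 1, node QV: Q={T} ∩ V={T} → {T} (+0)
site 1, node EGQUV: EGU={C,G} ∪ QV={T} → {C,G,T} (+1)
site 1, node EGLQUV: EGQUV={C,G,T} ∩ L={T} → {T} (+0)
site 2, node EU: E={A} ∩ U={A} → {A} (+0)
site 2, node EGU: EU={A} ∪ G={T} → {A,T} (+1)
site 2, node QV: Q={G} ∪ V={A} → {A,G} (+1)
site 2, node EGQUV: EGU={A,T} ∩ QV={A,G} → {A} (+0)
site 2, node EGLQUV: EGQUV={A} ∪ L={C} → {A,C} (+1)
site 3, node EU: E={G} ∪ U={C} → {C,G} (+1)
site 3, node EGU: EU={C,G} ∩ G={G} → {G} (+0)
site 3, node QV: Q={C} ∪ V={T} → {C,T} (+1)
site 3, node EGQUV: EGU={G} ∪ QV={C,T} → {C,G,T} (+1)
site 3, node EGLQUV: EGQUV={C,G,T} ∩ L={G} → {G} (+0)
site 4, node EU: E={T} ∪ U={G} → {G,T} (+1)
site 4, node EGU: EU={G,T} ∩ G={T} → {T} (+0)
site 4, node QV: Q={G} ∪ V={T} → {G,T} (+1)
site 4, node EGQUV: EGU={T} ∩ QV={G,T} → {T} (+0)
site 4, node EGLQUV: EGQUV={T} ∪ L={A} → {A,T} (+1)
per-site changes: [3, 2, 3, 3, 3]; total = 14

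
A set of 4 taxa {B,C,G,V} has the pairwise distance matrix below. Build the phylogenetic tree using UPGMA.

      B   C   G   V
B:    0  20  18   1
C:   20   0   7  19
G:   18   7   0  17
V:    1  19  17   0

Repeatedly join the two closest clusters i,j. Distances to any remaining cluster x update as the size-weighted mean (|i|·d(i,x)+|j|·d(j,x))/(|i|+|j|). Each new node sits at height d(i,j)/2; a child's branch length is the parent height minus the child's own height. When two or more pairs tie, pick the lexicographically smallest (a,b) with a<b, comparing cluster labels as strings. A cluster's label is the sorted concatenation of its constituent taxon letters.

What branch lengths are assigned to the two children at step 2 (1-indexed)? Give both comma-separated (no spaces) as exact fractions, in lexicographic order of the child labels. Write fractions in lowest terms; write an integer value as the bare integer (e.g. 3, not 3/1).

7/2,7/2

iteration 1: select B,V (d=1); attach at lengths (1/2, 1/2); label the merged cluster BV
  updated: d(BV,C)=39/2, d(BV,G)=35/2
iteration 2: select C,G (d=7); attach at lengths (7/2, 7/2); label the merged cluster CG
  updated: d(BV,CG)=37/2
iteration 3: select BV,CG (d=37/2); attach at lengths (35/4, 23/4); label the merged cluster BCGV
final tree: ((B:1/2,V:1/2):35/4,(C:7/2,G:7/2):23/4)
total length: 45/2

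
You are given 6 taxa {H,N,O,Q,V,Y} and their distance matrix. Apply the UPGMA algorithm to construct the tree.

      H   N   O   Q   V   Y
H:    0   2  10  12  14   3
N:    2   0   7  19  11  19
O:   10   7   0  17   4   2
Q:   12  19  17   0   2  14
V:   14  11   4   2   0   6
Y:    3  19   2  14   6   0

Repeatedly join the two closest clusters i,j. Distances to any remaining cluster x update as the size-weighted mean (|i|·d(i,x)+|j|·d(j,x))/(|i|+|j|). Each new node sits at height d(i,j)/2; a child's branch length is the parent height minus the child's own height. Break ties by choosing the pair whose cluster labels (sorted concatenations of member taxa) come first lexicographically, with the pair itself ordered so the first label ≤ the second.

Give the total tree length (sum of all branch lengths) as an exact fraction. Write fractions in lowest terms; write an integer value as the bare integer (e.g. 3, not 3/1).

20

step 1: merge (H,N) at d=2; branch lengths H→1, N→1; new cluster HN
  updated: d(HN,O)=17/2, d(HN,Q)=31/2, d(HN,V)=25/2, d(HN,Y)=11
step 2: merge (O,Y) at d=2; branch lengths O→1, Y→1; new cluster OY
  updated: d(HN,OY)=39/4, d(OY,Q)=31/2, d(OY,V)=5
step 3: merge (Q,V) at d=2; branch lengths Q→1, V→1; new cluster QV
  updated: d(HN,QV)=14, d(OY,QV)=41/4
step 4: merge (HN,OY) at d=39/4; branch lengths HN→31/8, OY→31/8; new cluster HNOY
  updated: d(HNOY,QV)=97/8
step 5: merge (HNOY,QV) at d=97/8; branch lengths HNOY→19/16, QV→81/16; new cluster HNOQVY
final tree: (((H:1,N:1):31/8,(O:1,Y:1):31/8):19/16,(Q:1,V:1):81/16)
total length: 20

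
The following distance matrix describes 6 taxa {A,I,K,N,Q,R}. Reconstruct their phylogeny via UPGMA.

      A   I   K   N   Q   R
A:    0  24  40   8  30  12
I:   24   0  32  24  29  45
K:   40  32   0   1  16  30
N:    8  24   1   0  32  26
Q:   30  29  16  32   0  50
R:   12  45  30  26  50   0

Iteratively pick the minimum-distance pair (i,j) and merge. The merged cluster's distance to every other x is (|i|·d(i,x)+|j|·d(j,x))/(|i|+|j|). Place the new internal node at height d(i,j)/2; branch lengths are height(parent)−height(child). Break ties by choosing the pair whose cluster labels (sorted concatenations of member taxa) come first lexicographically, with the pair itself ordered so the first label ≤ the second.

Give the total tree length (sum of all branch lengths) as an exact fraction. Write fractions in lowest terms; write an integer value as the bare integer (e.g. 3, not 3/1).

1543/24

1. join K+N (d=1) ⇒ KN; edges |K|=1/2, |N|=1/2
  updated: d(A,KN)=24, d(I,KN)=28, d(KN,Q)=24, d(KN,R)=28
2. join A+R (d=12) ⇒ AR; edges |A|=6, |R|=6
  updated: d(AR,I)=69/2, d(AR,KN)=26, d(AR,Q)=40
3. join KN+Q (d=24) ⇒ KNQ; edges |KN|=23/2, |Q|=12
  updated: d(AR,KNQ)=92/3, d(I,KNQ)=85/3
4. join I+KNQ (d=85/3) ⇒ IKNQ; edges |I|=85/6, |KNQ|=13/6
  updated: d(AR,IKNQ)=253/8
5. join AR+IKNQ (d=253/8) ⇒ AIKNQR; edges |AR|=157/16, |IKNQ|=79/48
final tree: ((A:6,R:6):157/16,(I:85/6,((K:1/2,N:1/2):23/2,Q:12):13/6):79/48)
total length: 1543/24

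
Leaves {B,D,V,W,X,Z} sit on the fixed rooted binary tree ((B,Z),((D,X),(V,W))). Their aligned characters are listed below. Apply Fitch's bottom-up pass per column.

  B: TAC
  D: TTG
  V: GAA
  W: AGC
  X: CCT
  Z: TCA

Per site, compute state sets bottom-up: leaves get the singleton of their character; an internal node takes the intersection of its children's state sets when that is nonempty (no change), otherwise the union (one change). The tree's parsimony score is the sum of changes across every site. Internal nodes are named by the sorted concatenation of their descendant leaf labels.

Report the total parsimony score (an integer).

site 0, node BZ: B={T} ∩ Z={T} → {T} (+0)
site 0, node DX: D={T} ∪ X={C} → {C,T} (+1)
site 0, node VW: V={G} ∪ W={A} → {A,G} (+1)
site 0, node DVWX: DX={C,T} ∪ VW={A,G} → {A,C,G,T} (+1)
site 0, node BDVWXZ: BZ={T} ∩ DVWX={A,C,G,T} → {T} (+0)
site 1, node BZ: B={A} ∪ Z={C} → {A,C} (+1)
site 1, node DX: D={T} ∪ X={C} → {C,T} (+1)
site 1, node VW: V={A} ∪ W={G} → {A,G} (+1)
site 1, node DVWX: DX={C,T} ∪ VW={A,G} → {A,C,G,T} (+1)
site 1, node BDVWXZ: BZ={A,C} ∩ DVWX={A,C,G,T} → {A,C} (+0)
site 2, node BZ: B={C} ∪ Z={A} → {A,C} (+1)
site 2, node DX: D={G} ∪ X={T} → {G,T} (+1)
site 2, node VW: V={A} ∪ W={C} → {A,C} (+1)
site 2, node DVWX: DX={G,T} ∪ VW={A,C} → {A,C,G,T} (+1)
site 2, node BDVWXZ: BZ={A,C} ∩ DVWX={A,C,G,T} → {A,C} (+0)
per-site changes: [3, 4, 4]; total = 11

11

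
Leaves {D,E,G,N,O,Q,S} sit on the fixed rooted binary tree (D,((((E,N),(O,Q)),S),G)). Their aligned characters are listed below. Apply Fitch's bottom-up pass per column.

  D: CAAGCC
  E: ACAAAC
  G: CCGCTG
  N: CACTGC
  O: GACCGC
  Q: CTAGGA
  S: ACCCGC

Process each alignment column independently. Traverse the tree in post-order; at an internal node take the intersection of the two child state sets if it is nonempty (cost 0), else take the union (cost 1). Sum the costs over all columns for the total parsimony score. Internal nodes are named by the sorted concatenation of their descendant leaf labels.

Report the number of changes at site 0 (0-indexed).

[col 0] EN: children E:{A}, N:{C} ∪→ {A,C}; cost 1
[col 0] OQ: children O:{G}, Q:{C} ∪→ {C,G}; cost 1
[col 0] ENOQ: children EN:{A,C}, OQ:{C,G} ∩→ {C}; cost 0
[col 0] ENOQS: children ENOQ:{C}, S:{A} ∪→ {A,C}; cost 1
[col 0] EGNOQS: children ENOQS:{A,C}, G:{C} ∩→ {C}; cost 0
[col 0] DEGNOQS: children D:{C}, EGNOQS:{C} ∩→ {C}; cost 0
[col 1] EN: children E:{C}, N:{A} ∪→ {A,C}; cost 1
[col 1] OQ: children O:{A}, Q:{T} ∪→ {A,T}; cost 1
[col 1] ENOQ: children EN:{A,C}, OQ:{A,T} ∩→ {A}; cost 0
[col 1] ENOQS: children ENOQ:{A}, S:{C} ∪→ {A,C}; cost 1
[col 1] EGNOQS: children ENOQS:{A,C}, G:{C} ∩→ {C}; cost 0
[col 1] DEGNOQS: children D:{A}, EGNOQS:{C} ∪→ {A,C}; cost 1
[col 2] EN: children E:{A}, N:{C} ∪→ {A,C}; cost 1
[col 2] OQ: children O:{C}, Q:{A} ∪→ {A,C}; cost 1
[col 2] ENOQ: children EN:{A,C}, OQ:{A,C} ∩→ {A,C}; cost 0
[col 2] ENOQS: children ENOQ:{A,C}, S:{C} ∩→ {C}; cost 0
[col 2] EGNOQS: children ENOQS:{C}, G:{G} ∪→ {C,G}; cost 1
[col 2] DEGNOQS: children D:{A}, EGNOQS:{C,G} ∪→ {A,C,G}; cost 1
[col 3] EN: children E:{A}, N:{T} ∪→ {A,T}; cost 1
[col 3] OQ: children O:{C}, Q:{G} ∪→ {C,G}; cost 1
[col 3] ENOQ: children EN:{A,T}, OQ:{C,G} ∪→ {A,C,G,T}; cost 1
[col 3] ENOQS: children ENOQ:{A,C,G,T}, S:{C} ∩→ {C}; cost 0
[col 3] EGNOQS: children ENOQS:{C}, G:{C} ∩→ {C}; cost 0
[col 3] DEGNOQS: children D:{G}, EGNOQS:{C} ∪→ {C,G}; cost 1
[col 4] EN: children E:{A}, N:{G} ∪→ {A,G}; cost 1
[col 4] OQ: children O:{G}, Q:{G} ∩→ {G}; cost 0
[col 4] ENOQ: children EN:{A,G}, OQ:{G} ∩→ {G}; cost 0
[col 4] ENOQS: children ENOQ:{G}, S:{G} ∩→ {G}; cost 0
[col 4] EGNOQS: children ENOQS:{G}, G:{T} ∪→ {G,T}; cost 1
[col 4] DEGNOQS: children D:{C}, EGNOQS:{G,T} ∪→ {C,G,T}; cost 1
[col 5] EN: children E:{C}, N:{C} ∩→ {C}; cost 0
[col 5] OQ: children O:{C}, Q:{A} ∪→ {A,C}; cost 1
[col 5] ENOQ: children EN:{C}, OQ:{A,C} ∩→ {C}; cost 0
[col 5] ENOQS: children ENOQ:{C}, S:{C} ∩→ {C}; cost 0
[col 5] EGNOQS: children ENOQS:{C}, G:{G} ∪→ {C,G}; cost 1
[col 5] DEGNOQS: children D:{C}, EGNOQS:{C,G} ∩→ {C}; cost 0
per-site changes: [3, 4, 4, 4, 3, 2]; total = 20

3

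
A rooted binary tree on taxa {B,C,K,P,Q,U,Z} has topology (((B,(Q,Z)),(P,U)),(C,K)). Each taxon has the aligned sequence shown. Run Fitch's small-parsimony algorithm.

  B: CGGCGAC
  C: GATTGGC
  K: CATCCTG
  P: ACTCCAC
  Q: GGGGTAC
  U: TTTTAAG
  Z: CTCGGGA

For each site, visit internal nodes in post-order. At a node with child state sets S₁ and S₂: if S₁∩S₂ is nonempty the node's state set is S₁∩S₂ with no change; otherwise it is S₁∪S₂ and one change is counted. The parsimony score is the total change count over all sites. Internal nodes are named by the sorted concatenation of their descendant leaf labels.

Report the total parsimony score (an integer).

23

[col 0] QZ: children Q:{G}, Z:{C} ∪→ {C,G}; cost 1
[col 0] BQZ: children B:{C}, QZ:{C,G} ∩→ {C}; cost 0
[col 0] PU: children P:{A}, U:{T} ∪→ {A,T}; cost 1
[col 0] BPQUZ: children BQZ:{C}, PU:{A,T} ∪→ {A,C,T}; cost 1
[col 0] CK: children C:{G}, K:{C} ∪→ {C,G}; cost 1
[col 0] BCKPQUZ: children BPQUZ:{A,C,T}, CK:{C,G} ∩→ {C}; cost 0
[col 1] QZ: children Q:{G}, Z:{T} ∪→ {G,T}; cost 1
[col 1] BQZ: children B:{G}, QZ:{G,T} ∩→ {G}; cost 0
[col 1] PU: children P:{C}, U:{T} ∪→ {C,T}; cost 1
[col 1] BPQUZ: children BQZ:{G}, PU:{C,T} ∪→ {C,G,T}; cost 1
[col 1] CK: children C:{A}, K:{A} ∩→ {A}; cost 0
[col 1] BCKPQUZ: children BPQUZ:{C,G,T}, CK:{A} ∪→ {A,C,G,T}; cost 1
[col 2] QZ: children Q:{G}, Z:{C} ∪→ {C,G}; cost 1
[col 2] BQZ: children B:{G}, QZ:{C,G} ∩→ {G}; cost 0
[col 2] PU: children P:{T}, U:{T} ∩→ {T}; cost 0
[col 2] BPQUZ: children BQZ:{G}, PU:{T} ∪→ {G,T}; cost 1
[col 2] CK: children C:{T}, K:{T} ∩→ {T}; cost 0
[col 2] BCKPQUZ: children BPQUZ:{G,T}, CK:{T} ∩→ {T}; cost 0
[col 3] QZ: children Q:{G}, Z:{G} ∩→ {G}; cost 0
[col 3] BQZ: children B:{C}, QZ:{G} ∪→ {C,G}; cost 1
[col 3] PU: children P:{C}, U:{T} ∪→ {C,T}; cost 1
[col 3] BPQUZ: children BQZ:{C,G}, PU:{C,T} ∩→ {C}; cost 0
[col 3] CK: children C:{T}, K:{C} ∪→ {C,T}; cost 1
[col 3] BCKPQUZ: children BPQUZ:{C}, CK:{C,T} ∩→ {C}; cost 0
[col 4] QZ: children Q:{T}, Z:{G} ∪→ {G,T}; cost 1
[col 4] BQZ: children B:{G}, QZ:{G,T} ∩→ {G}; cost 0
[col 4] PU: children P:{C}, U:{A} ∪→ {A,C}; cost 1
[col 4] BPQUZ: children BQZ:{G}, PU:{A,C} ∪→ {A,C,G}; cost 1
[col 4] CK: children C:{G}, K:{C} ∪→ {C,G}; cost 1
[col 4] BCKPQUZ: children BPQUZ:{A,C,G}, CK:{C,G} ∩→ {C,G}; cost 0
[col 5] QZ: children Q:{A}, Z:{G} ∪→ {A,G}; cost 1
[col 5] BQZ: children B:{A}, QZ:{A,G} ∩→ {A}; cost 0
[col 5] PU: children P:{A}, U:{A} ∩→ {A}; cost 0
[col 5] BPQUZ: children BQZ:{A}, PU:{A} ∩→ {A}; cost 0
[col 5] CK: children C:{G}, K:{T} ∪→ {G,T}; cost 1
[col 5] BCKPQUZ: children BPQUZ:{A}, CK:{G,T} ∪→ {A,G,T}; cost 1
[col 6] QZ: children Q:{C}, Z:{A} ∪→ {A,C}; cost 1
[col 6] BQZ: children B:{C}, QZ:{A,C} ∩→ {C}; cost 0
[col 6] PU: children P:{C}, U:{G} ∪→ {C,G}; cost 1
[col 6] BPQUZ: children BQZ:{C}, PU:{C,G} ∩→ {C}; cost 0
[col 6] CK: children C:{C}, K:{G} ∪→ {C,G}; cost 1
[col 6] BCKPQUZ: children BPQUZ:{C}, CK:{C,G} ∩→ {C}; cost 0
per-site changes: [4, 4, 2, 3, 4, 3, 3]; total = 23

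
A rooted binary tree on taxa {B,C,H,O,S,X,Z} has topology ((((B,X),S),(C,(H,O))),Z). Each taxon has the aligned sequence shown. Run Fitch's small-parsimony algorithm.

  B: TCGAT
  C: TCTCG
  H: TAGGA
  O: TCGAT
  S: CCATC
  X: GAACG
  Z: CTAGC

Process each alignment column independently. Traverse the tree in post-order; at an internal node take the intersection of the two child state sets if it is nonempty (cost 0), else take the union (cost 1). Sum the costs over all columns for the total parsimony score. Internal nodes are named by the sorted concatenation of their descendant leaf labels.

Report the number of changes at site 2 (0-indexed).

3

BX@0: {T} ∪ {G} = {G,T} (union, +1)
BSX@0: {G,T} ∪ {C} = {C,G,T} (union, +1)
HO@0: {T} ∩ {T} = {T} (intersection, +0)
CHO@0: {T} ∩ {T} = {T} (intersection, +0)
BCHOSX@0: {C,G,T} ∩ {T} = {T} (intersection, +0)
BCHOSXZ@0: {T} ∪ {C} = {C,T} (union, +1)
BX@1: {C} ∪ {A} = {A,C} (union, +1)
BSX@1: {A,C} ∩ {C} = {C} (intersection, +0)
HO@1: {A} ∪ {C} = {A,C} (union, +1)
CHO@1: {C} ∩ {A,C} = {C} (intersection, +0)
BCHOSX@1: {C} ∩ {C} = {C} (intersection, +0)
BCHOSXZ@1: {C} ∪ {T} = {C,T} (union, +1)
BX@2: {G} ∪ {A} = {A,G} (union, +1)
BSX@2: {A,G} ∩ {A} = {A} (intersection, +0)
HO@2: {G} ∩ {G} = {G} (intersection, +0)
CHO@2: {T} ∪ {G} = {G,T} (union, +1)
BCHOSX@2: {A} ∪ {G,T} = {A,G,T} (union, +1)
BCHOSXZ@2: {A,G,T} ∩ {A} = {A} (intersection, +0)
BX@3: {A} ∪ {C} = {A,C} (union, +1)
BSX@3: {A,C} ∪ {T} = {A,C,T} (union, +1)
HO@3: {G} ∪ {A} = {A,G} (union, +1)
CHO@3: {C} ∪ {A,G} = {A,C,G} (union, +1)
BCHOSX@3: {A,C,T} ∩ {A,C,G} = {A,C} (intersection, +0)
BCHOSXZ@3: {A,C} ∪ {G} = {A,C,G} (union, +1)
BX@4: {T} ∪ {G} = {G,T} (union, +1)
BSX@4: {G,T} ∪ {C} = {C,G,T} (union, +1)
HO@4: {A} ∪ {T} = {A,T} (union, +1)
CHO@4: {G} ∪ {A,T} = {A,G,T} (union, +1)
BCHOSX@4: {C,G,T} ∩ {A,G,T} = {G,T} (intersection, +0)
BCHOSXZ@4: {G,T} ∪ {C} = {C,G,T} (union, +1)
per-site changes: [3, 3, 3, 5, 5]; total = 19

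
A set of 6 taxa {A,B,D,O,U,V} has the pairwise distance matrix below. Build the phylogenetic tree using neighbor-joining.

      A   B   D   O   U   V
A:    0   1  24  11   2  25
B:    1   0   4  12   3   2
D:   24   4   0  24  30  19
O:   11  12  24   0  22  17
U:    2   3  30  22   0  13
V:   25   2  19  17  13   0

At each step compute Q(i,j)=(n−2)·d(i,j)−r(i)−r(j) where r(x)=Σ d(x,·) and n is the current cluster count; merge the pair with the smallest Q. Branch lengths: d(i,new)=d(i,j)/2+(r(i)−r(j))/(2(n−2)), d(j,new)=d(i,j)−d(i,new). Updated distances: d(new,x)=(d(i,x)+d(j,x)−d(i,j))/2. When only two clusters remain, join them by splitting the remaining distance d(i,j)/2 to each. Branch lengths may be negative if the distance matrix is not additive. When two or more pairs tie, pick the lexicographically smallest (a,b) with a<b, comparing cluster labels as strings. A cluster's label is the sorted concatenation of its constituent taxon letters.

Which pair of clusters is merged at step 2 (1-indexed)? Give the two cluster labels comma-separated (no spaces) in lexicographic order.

AU,O

step 1: merge (A,U) at d=2, Q=-125; branch lengths A→1/8, U→15/8; new cluster AU
  updated: d(AU,B)=1, d(AU,D)=26, d(AU,O)=31/2, d(AU,V)=18
step 2: merge (AU,O) at d=31/2, Q=-165/2; branch lengths AU→77/12, O→109/12; new cluster AOU
  updated: d(AOU,B)=-5/4, d(AOU,D)=69/4, d(AOU,V)=39/4
step 3: merge (AOU,V) at d=39/4, Q=-37; branch lengths AOU→29/8, V→49/8; new cluster AOUV
  updated: d(AOUV,B)=-9/2, d(AOUV,D)=53/4
step 4: merge (AOUV,B) at d=-9/2, Q=-51/4; branch lengths AOUV→19/8, B→-55/8; new cluster ABOUV
  updated: d(ABOUV,D)=87/8
step 5: merge (ABOUV,D) at d=87/8; branch lengths ABOUV→87/16, D→87/16; new cluster ABDOUV
final tree: (((((A:1/8,U:15/8):77/12,O:109/12):29/8,V:49/8):19/8,B:-55/8):87/16,D:87/16)
total length: 269/8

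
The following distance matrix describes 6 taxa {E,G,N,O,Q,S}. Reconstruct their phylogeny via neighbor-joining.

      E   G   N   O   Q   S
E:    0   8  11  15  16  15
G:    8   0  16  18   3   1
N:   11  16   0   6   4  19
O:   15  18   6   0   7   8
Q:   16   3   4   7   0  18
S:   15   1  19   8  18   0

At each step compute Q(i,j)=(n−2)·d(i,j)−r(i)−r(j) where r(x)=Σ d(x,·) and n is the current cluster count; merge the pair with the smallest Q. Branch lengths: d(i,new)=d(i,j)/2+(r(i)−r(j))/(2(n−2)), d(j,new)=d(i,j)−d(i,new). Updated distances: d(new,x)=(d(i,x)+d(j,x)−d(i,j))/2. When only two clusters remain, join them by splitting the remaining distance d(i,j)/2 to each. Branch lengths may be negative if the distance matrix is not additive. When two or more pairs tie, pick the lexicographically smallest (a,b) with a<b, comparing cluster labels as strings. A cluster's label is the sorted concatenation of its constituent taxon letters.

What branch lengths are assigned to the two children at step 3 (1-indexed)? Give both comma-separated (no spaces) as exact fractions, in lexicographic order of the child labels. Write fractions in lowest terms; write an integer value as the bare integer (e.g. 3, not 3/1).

39/8,27/8

1. join G+S (d=1, Q=-103) ⇒ GS; edges |G|=-11/8, |S|=19/8
  updated: d(E,GS)=11, d(GS,N)=17, d(GS,O)=25/2, d(GS,Q)=10
2. join E+GS (d=11, Q=-141/2) ⇒ EGS; edges |E|=71/12, |GS|=61/12
  updated: d(EGS,N)=17/2, d(EGS,O)=33/4, d(EGS,Q)=15/2
3. join EGS+O (d=33/4, Q=-29) ⇒ EGOS; edges |EGS|=39/8, |O|=27/8
  updated: d(EGOS,N)=25/8, d(EGOS,Q)=25/8
4. join EGOS+N (d=25/8, Q=-41/4) ⇒ EGNOS; edges |EGOS|=9/8, |N|=2
  updated: d(EGNOS,Q)=2
5. join EGNOS+Q (d=2) ⇒ EGNOQS; edges |EGNOS|=1, |Q|=1
final tree: ((((E:71/12,(G:-11/8,S:19/8):61/12):39/8,O:27/8):9/8,N:2):1,Q:1)
total length: 203/8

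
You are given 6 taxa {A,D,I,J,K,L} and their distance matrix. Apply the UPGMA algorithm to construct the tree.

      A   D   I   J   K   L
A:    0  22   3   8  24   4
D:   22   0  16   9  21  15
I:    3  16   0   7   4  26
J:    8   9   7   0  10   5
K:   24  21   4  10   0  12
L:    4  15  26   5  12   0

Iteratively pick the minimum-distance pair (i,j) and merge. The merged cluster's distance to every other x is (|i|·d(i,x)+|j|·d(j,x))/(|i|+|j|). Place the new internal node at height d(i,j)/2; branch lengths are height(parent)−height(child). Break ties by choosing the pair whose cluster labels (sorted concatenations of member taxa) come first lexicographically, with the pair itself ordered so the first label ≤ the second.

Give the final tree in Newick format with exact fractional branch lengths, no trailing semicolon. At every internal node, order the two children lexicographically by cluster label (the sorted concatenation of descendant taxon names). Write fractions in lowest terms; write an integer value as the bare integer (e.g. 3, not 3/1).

1. join A+I (d=3) ⇒ AI; edges |A|=3/2, |I|=3/2
  updated: d(AI,D)=19, d(AI,J)=15/2, d(AI,K)=14, d(AI,L)=15
2. join J+L (d=5) ⇒ JL; edges |J|=5/2, |L|=5/2
  updated: d(AI,JL)=45/4, d(D,JL)=12, d(JL,K)=11
3. join JL+K (d=11) ⇒ JKL; edges |JL|=3, |K|=11/2
  updated: d(AI,JKL)=73/6, d(D,JKL)=15
4. join AI+JKL (d=73/6) ⇒ AIJKL; edges |AI|=55/12, |JKL|=7/12
  updated: d(AIJKL,D)=83/5
5. join AIJKL+D (d=83/5) ⇒ ADIJKL; edges |AIJKL|=133/60, |D|=83/10
final tree: (((A:3/2,I:3/2):55/12,((J:5/2,L:5/2):3,K:11/2):7/12):133/60,D:83/10)
total length: 1931/60

(((A:3/2,I:3/2):55/12,((J:5/2,L:5/2):3,K:11/2):7/12):133/60,D:83/10)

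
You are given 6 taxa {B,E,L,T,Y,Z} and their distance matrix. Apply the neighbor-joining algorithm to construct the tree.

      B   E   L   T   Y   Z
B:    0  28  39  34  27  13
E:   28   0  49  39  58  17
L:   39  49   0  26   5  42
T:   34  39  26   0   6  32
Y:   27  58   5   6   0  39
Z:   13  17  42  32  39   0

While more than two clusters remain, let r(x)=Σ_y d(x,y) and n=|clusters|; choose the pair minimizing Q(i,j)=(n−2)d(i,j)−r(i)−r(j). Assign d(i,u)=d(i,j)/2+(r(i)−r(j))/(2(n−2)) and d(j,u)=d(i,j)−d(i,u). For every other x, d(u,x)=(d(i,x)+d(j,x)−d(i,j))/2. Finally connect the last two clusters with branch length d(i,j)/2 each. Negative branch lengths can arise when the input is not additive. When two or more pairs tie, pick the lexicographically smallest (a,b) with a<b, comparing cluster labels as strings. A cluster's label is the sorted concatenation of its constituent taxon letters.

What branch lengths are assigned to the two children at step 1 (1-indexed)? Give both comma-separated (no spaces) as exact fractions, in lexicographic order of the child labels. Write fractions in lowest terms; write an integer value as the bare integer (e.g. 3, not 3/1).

23/4,-3/4

iteration 1: select L,Y (d=5, Q=-276); attach at lengths (23/4, -3/4); label the merged cluster LY
  updated: d(B,LY)=61/2, d(E,LY)=51, d(LY,T)=27/2, d(LY,Z)=38
iteration 2: select LY,T (d=27/2, Q=-211); attach at lengths (55/6, 13/3); label the merged cluster LTY
  updated: d(B,LTY)=51/2, d(E,LTY)=153/4, d(LTY,Z)=113/4
iteration 3: select B,LTY (d=51/2, Q=-215/2); attach at lengths (51/8, 153/8); label the merged cluster BLTY
  updated: d(BLTY,E)=163/8, d(BLTY,Z)=63/8
iteration 4: select BLTY,E (d=163/8, Q=-181/4); attach at lengths (45/8, 59/4); label the merged cluster BELTY
  updated: d(BELTY,Z)=9/4
iteration 5: select BELTY,Z (d=9/4); attach at lengths (9/8, 9/8); label the merged cluster BELTYZ
final tree: (((B:51/8,((L:23/4,Y:-3/4):55/6,T:13/3):153/8):45/8,E:59/4):9/8,Z:9/8)
total length: 533/8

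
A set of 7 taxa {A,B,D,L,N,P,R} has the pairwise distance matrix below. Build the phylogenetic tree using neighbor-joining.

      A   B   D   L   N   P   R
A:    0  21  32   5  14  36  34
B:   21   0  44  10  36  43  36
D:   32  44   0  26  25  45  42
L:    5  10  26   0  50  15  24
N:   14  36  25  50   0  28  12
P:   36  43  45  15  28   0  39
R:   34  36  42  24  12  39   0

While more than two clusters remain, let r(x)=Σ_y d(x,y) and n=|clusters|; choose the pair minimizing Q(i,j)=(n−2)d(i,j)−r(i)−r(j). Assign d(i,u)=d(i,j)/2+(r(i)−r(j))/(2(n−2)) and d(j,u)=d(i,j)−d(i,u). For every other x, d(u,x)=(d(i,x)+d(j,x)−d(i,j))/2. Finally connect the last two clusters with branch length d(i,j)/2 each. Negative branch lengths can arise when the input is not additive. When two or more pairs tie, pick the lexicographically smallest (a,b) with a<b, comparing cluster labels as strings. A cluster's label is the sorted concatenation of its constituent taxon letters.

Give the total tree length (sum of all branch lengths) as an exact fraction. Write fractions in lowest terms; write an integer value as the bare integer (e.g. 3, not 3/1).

1. join N+R (d=12, Q=-292) ⇒ NR; edges |N|=19/5, |R|=41/5
  updated: d(A,NR)=18, d(B,NR)=30, d(D,NR)=55/2, d(L,NR)=31, d(NR,P)=55/2
2. join D+NR (d=55/2, Q=-397/2) ⇒ DNR; edges |D|=301/16, |NR|=139/16
  updated: d(A,DNR)=45/4, d(B,DNR)=93/4, d(DNR,L)=59/4, d(DNR,P)=45/2
3. join DNR+P (d=45/2, Q=-483/4) ⇒ DNPR; edges |DNR|=91/24, |P|=449/24
  updated: d(A,DNPR)=99/8, d(B,DNPR)=175/8, d(DNPR,L)=29/8
4. join A+DNPR (d=99/8, Q=-103/2) ⇒ ADNPR; edges |A|=101/16, |DNPR|=97/16
  updated: d(ADNPR,B)=61/4, d(ADNPR,L)=-15/8
5. join ADNPR+B (d=61/4, Q=-187/8) ⇒ ABDNPR; edges |ADNPR|=27/16, |B|=217/16
  updated: d(ABDNPR,L)=-57/16
6. join ABDNPR+L (d=-57/16) ⇒ ABDLNPR; edges |ABDNPR|=-57/32, |L|=-57/32
final tree: (((A:101/16,((D:301/16,(N:19/5,R:41/5):139/16):91/24,P:449/24):97/16):27/16,B:217/16):-57/32,L:-57/32)
total length: 1377/16

1377/16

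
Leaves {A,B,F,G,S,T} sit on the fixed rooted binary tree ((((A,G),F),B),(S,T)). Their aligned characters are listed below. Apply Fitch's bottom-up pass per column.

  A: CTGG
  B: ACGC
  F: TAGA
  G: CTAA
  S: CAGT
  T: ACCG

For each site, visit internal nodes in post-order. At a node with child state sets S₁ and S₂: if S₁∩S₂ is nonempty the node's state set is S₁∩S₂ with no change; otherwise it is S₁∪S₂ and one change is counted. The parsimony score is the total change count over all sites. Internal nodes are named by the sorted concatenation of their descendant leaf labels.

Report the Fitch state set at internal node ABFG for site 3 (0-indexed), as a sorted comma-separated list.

A,C

site 0, node AG: A={C} ∩ G={C} → {C} (+0)
site 0, node AFG: AG={C} ∪ F={T} → {C,T} (+1)
site 0, node ABFG: AFG={C,T} ∪ B={A} → {A,C,T} (+1)
site 0, node ST: S={C} ∪ T={A} → {A,C} (+1)
site 0, node ABFGST: ABFG={A,C,T} ∩ ST={A,C} → {A,C} (+0)
site 1, node AG: A={T} ∩ G={T} → {T} (+0)
site 1, node AFG: AG={T} ∪ F={A} → {A,T} (+1)
site 1, node ABFG: AFG={A,T} ∪ B={C} → {A,C,T} (+1)
site 1, node ST: S={A} ∪ T={C} → {A,C} (+1)
site 1, node ABFGST: ABFG={A,C,T} ∩ ST={A,C} → {A,C} (+0)
site 2, node AG: A={G} ∪ G={A} → {A,G} (+1)
site 2, node AFG: AG={A,G} ∩ F={G} → {G} (+0)
site 2, node ABFG: AFG={G} ∩ B={G} → {G} (+0)
site 2, node ST: S={G} ∪ T={C} → {C,G} (+1)
site 2, node ABFGST: ABFG={G} ∩ ST={C,G} → {G} (+0)
site 3, node AG: A={G} ∪ G={A} → {A,G} (+1)
site 3, node AFG: AG={A,G} ∩ F={A} → {A} (+0)
site 3, node ABFG: AFG={A} ∪ B={C} → {A,C} (+1)
site 3, node ST: S={T} ∪ T={G} → {G,T} (+1)
site 3, node ABFGST: ABFG={A,C} ∪ ST={G,T} → {A,C,G,T} (+1)
per-site changes: [3, 3, 2, 4]; total = 12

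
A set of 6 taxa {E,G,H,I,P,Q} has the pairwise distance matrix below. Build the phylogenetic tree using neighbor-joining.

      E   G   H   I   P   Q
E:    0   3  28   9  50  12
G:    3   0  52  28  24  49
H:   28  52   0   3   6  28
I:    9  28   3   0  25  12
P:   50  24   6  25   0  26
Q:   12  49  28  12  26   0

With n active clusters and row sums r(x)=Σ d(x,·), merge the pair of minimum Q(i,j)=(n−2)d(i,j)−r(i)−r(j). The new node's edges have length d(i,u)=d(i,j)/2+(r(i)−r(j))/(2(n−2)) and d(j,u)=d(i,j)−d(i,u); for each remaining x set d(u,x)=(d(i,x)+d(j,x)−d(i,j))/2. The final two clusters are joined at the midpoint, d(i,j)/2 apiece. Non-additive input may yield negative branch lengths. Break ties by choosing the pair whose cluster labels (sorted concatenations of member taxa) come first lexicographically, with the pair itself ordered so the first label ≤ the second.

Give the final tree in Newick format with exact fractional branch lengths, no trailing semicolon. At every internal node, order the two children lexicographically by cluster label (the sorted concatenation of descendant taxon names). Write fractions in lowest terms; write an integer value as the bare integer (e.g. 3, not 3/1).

((((E:-21/4,G:33/4):73/4,Q:43/4):7/4,(H:1/6,P:35/6):51/4):-7/8,I:-7/8)

iteration 1: select E,G (d=3, Q=-246); attach at lengths (-21/4, 33/4); label the merged cluster EG
  updated: d(EG,H)=77/2, d(EG,I)=17, d(EG,P)=71/2, d(EG,Q)=29
iteration 2: select H,P (d=6, Q=-150); attach at lengths (1/6, 35/6); label the merged cluster HP
  updated: d(EG,HP)=34, d(HP,I)=11, d(HP,Q)=24
iteration 3: select EG,Q (d=29, Q=-87); attach at lengths (73/4, 43/4); label the merged cluster EGQ
  updated: d(EGQ,HP)=29/2, d(EGQ,I)=0
iteration 4: select EGQ,HP (d=29/2, Q=-51/2); attach at lengths (7/4, 51/4); label the merged cluster EGHPQ
  updated: d(EGHPQ,I)=-7/4
iteration 5: select EGHPQ,I (d=-7/4); attach at lengths (-7/8, -7/8); label the merged cluster EGHIPQ
final tree: ((((E:-21/4,G:33/4):73/4,Q:43/4):7/4,(H:1/6,P:35/6):51/4):-7/8,I:-7/8)
total length: 203/4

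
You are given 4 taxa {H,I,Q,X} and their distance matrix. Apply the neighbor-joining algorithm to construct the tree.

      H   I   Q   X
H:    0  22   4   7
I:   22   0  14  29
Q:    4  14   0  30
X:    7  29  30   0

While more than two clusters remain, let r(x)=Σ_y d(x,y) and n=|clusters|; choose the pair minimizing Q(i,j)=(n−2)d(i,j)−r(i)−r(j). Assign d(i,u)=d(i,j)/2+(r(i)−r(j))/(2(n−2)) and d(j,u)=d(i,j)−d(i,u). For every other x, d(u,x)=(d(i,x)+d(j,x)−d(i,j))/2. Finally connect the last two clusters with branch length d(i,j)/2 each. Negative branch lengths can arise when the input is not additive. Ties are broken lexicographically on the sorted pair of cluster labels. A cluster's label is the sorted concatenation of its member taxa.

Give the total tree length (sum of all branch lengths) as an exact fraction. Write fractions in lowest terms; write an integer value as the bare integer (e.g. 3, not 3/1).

step 1: merge (H,X) at d=7, Q=-85; branch lengths H→-19/4, X→47/4; new cluster HX
  updated: d(HX,I)=22, d(HX,Q)=27/2
step 2: merge (HX,I) at d=22, Q=-99/2; branch lengths HX→43/4, I→45/4; new cluster HIX
  updated: d(HIX,Q)=11/4
step 3: merge (HIX,Q) at d=11/4; branch lengths HIX→11/8, Q→11/8; new cluster HIQX
final tree: (((H:-19/4,X:47/4):43/4,I:45/4):11/8,Q:11/8)
total length: 127/4

127/4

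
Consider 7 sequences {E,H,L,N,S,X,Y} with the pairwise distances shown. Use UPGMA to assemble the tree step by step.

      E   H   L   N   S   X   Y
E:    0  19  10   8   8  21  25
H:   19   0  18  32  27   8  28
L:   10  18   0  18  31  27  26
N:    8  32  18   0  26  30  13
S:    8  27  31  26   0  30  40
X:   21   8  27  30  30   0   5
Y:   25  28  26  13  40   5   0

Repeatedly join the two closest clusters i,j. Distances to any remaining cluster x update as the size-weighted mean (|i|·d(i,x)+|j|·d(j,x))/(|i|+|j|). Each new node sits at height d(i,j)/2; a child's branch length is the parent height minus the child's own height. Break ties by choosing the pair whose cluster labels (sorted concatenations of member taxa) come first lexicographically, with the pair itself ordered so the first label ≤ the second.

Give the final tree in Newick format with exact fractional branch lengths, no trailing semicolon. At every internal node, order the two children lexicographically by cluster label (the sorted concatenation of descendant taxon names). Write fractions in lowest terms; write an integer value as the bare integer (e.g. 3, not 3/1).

((((E:4,N:4):3,L:7):23/6,S:65/6):2,(H:9,(X:5/2,Y:5/2):13/2):23/6)

step 1: merge (X,Y) at d=5; branch lengths X→5/2, Y→5/2; new cluster XY
  updated: d(E,XY)=23, d(H,XY)=18, d(L,XY)=53/2, d(N,XY)=43/2, d(S,XY)=35
step 2: merge (E,N) at d=8; branch lengths E→4, N→4; new cluster EN
  updated: d(EN,H)=51/2, d(EN,L)=14, d(EN,S)=17, d(EN,XY)=89/4
step 3: merge (EN,L) at d=14; branch lengths EN→3, L→7; new cluster ELN
  updated: d(ELN,H)=23, d(ELN,S)=65/3, d(ELN,XY)=71/3
step 4: merge (H,XY) at d=18; branch lengths H→9, XY→13/2; new cluster HXY
  updated: d(ELN,HXY)=211/9, d(HXY,S)=97/3
step 5: merge (ELN,S) at d=65/3; branch lengths ELN→23/6, S→65/6; new cluster ELNS
  updated: d(ELNS,HXY)=77/3
step 6: merge (ELNS,HXY) at d=77/3; branch lengths ELNS→2, HXY→23/6; new cluster EHLNSXY
final tree: ((((E:4,N:4):3,L:7):23/6,S:65/6):2,(H:9,(X:5/2,Y:5/2):13/2):23/6)
total length: 59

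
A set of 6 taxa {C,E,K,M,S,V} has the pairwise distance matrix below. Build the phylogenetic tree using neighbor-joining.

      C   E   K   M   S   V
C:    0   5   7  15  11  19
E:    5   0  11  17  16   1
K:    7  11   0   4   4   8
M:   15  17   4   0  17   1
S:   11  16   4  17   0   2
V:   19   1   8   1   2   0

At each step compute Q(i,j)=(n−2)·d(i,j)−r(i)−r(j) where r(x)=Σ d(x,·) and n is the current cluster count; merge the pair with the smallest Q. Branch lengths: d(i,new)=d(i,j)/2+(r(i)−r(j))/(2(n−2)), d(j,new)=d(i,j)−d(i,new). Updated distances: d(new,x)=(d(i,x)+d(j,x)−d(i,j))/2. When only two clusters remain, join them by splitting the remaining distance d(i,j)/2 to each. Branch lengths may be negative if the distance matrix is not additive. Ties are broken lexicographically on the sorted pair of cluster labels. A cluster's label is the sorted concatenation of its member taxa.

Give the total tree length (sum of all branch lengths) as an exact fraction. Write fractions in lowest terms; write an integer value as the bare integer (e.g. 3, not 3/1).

21

1. join C+E (d=5, Q=-87) ⇒ CE; edges |C|=27/8, |E|=13/8
  updated: d(CE,K)=13/2, d(CE,M)=27/2, d(CE,S)=11, d(CE,V)=15/2
2. join M+V (d=1, Q=-51) ⇒ MV; edges |M|=10/3, |V|=-7/3
  updated: d(CE,MV)=10, d(K,MV)=11/2, d(MV,S)=9
3. join CE+MV (d=10, Q=-32) ⇒ CEMV; edges |CE|=23/4, |MV|=17/4
  updated: d(CEMV,K)=1, d(CEMV,S)=5
4. join CEMV+K (d=1, Q=-10) ⇒ CEKMV; edges |CEMV|=1, |K|=0
  updated: d(CEKMV,S)=4
5. join CEKMV+S (d=4) ⇒ CEKMSV; edges |CEKMV|=2, |S|=2
final tree: ((((C:27/8,E:13/8):23/4,(M:10/3,V:-7/3):17/4):1,K:0):2,S:2)
total length: 21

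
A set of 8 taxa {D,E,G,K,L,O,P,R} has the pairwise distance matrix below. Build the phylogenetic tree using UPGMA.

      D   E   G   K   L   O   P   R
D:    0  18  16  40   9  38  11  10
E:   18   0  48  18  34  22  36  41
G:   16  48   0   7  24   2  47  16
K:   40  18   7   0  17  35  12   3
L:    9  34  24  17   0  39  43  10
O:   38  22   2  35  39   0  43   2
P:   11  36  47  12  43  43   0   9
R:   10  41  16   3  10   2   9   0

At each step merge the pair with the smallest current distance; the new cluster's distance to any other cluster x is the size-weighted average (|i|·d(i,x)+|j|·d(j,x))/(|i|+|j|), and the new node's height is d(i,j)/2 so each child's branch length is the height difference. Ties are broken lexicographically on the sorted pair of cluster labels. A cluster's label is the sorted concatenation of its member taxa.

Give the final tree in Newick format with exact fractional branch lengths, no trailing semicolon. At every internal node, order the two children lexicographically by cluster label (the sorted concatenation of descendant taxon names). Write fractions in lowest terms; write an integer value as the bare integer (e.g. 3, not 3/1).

((((D:9/2,L:9/2):77/12,((K:3/2,R:3/2):15/4,P:21/4):17/3):73/30,(G:1,O:1):247/20):43/20,E:31/2)

iteration 1: select G,O (d=2); attach at lengths (1, 1); label the merged cluster GO
  updated: d(D,GO)=27, d(E,GO)=35, d(GO,K)=21, d(GO,L)=63/2, d(GO,P)=45, d(GO,R)=9
iteration 2: select K,R (d=3); attach at lengths (3/2, 3/2); label the merged cluster KR
  updated: d(D,KR)=25, d(E,KR)=59/2, d(GO,KR)=15, d(KR,L)=27/2, d(KR,P)=21/2
iteration 3: select D,L (d=9); attach at lengths (9/2, 9/2); label the merged cluster DL
  updated: d(DL,E)=26, d(DL,GO)=117/4, d(DL,KR)=77/4, d(DL,P)=27
iteration 4: select KR,P (d=21/2); attach at lengths (15/4, 21/4); label the merged cluster KPR
  updated: d(DL,KPR)=131/6, d(E,KPR)=95/3, d(GO,KPR)=25
iteration 5: select DL,KPR (d=131/6); attach at lengths (77/12, 17/3); label the merged cluster DKLPR
  updated: d(DKLPR,E)=147/5, d(DKLPR,GO)=267/10
iteration 6: select DKLPR,GO (d=267/10); attach at lengths (73/30, 247/20); label the merged cluster DGKLOPR
  updated: d(DGKLOPR,E)=31
iteration 7: select DGKLOPR,E (d=31); attach at lengths (43/20, 31/2); label the merged cluster DEGKLOPR
final tree: ((((D:9/2,L:9/2):77/12,((K:3/2,R:3/2):15/4,P:21/4):17/3):73/30,(G:1,O:1):247/20):43/20,E:31/2)
total length: 4051/60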